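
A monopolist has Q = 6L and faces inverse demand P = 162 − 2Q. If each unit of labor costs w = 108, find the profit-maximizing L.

L* = 6

Marginal revenue from the inverse demand is MR = 162 − 4Q.
The marginal product is MP_L = 6.
A monopolist hires until marginal revenue product equals the wage: MR·MP_L = w.
(162 − 24L)·6 = 108, so L = 6.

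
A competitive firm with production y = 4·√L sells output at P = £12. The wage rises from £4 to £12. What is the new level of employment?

From P·MP_L = w with MP_L = 2·L^(-1/2), the labor demand is L(w) = (24/w)^(2).
At w = 4: L = 36. At w = 12: L = 4.

L* = 4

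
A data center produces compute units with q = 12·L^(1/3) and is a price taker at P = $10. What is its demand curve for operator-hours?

L(w) = (40/w)^(3/2)

MP_L = (1/3)·12·L^(-2/3) = 4·L^(-2/3).
Setting P·MP_L = w: 40·L^(-2/3) = w.
Solving for L: L^(-2/3) = w/40, so L = (40/w)^(3/2).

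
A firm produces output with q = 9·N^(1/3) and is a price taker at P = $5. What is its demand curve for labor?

N(w) = (15/w)^(3/2)

MP_N = (1/3)·9·N^(-2/3) = 3·N^(-2/3).
Setting P·MP_N = w: 15·N^(-2/3) = w.
Solving for N: N^(-2/3) = w/15, so N = (15/w)^(3/2).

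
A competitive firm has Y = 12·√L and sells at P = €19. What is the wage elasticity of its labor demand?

ε = -2

MP_L = (1/2)·12·L^(-1/2), so P·MP_L = w gives 114·L^(-1/2) = w.
Solving, L(w) = (114/w)^(2). This is a constant-elasticity form: L ∝ w^(−2), so ε = −2.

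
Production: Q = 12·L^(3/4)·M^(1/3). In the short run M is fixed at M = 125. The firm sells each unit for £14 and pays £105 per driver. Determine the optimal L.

With M = 125, MP_L = (3/4)·12·L^(-1/4)·125^(1/3) = 45·L^(-1/4).
Profit maximization for a price taker requires P·MP_L = w: 14·45·L^(-1/4) = 105.
So L^(-1/4) = 1/6, which gives L = 1296.

L* = 1296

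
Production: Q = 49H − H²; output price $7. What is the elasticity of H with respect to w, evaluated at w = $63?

ε = -0.225

From P·MP_H = w with MP_H = 49 − 2H, labor demand is H(w) = (49 − w/7)/2.
dH/dw = −1/(14) = -1/14.
At w = 63, H = 20, so ε = (dH/dw)·(w/H) = (-1/14)·(63/20) = -0.225.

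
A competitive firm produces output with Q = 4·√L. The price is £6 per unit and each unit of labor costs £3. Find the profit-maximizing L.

L* = 16

MP_L = (1/2)·4·L^(-1/2) = 2·L^(-1/2).
Profit maximization for a price taker requires P·MP_L = w: 6·2·L^(-1/2) = 3.
So L^(-1/2) = 0.25, which gives L = 16.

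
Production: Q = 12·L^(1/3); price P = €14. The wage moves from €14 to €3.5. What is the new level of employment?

L* = 64

From P·MP_L = w with MP_L = 4·L^(-2/3), the labor demand is L(w) = (56/w)^(3/2).
At w = 14: L = 8. At w = 3.5: L = 64.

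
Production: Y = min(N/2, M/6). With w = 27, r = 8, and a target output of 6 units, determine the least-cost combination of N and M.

With a fixed-proportions technology, the cost-minimizing bundle uses no slack in either input: N/2 = M/6 = Y.
So N = 2·6 = 12 and M = 6·6 = 36.

N* = 12, M* = 36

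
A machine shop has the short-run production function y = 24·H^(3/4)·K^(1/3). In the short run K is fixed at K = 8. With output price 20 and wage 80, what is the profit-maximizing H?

With K = 8, MP_H = (3/4)·24·H^(-1/4)·8^(1/3) = 36·H^(-1/4).
Profit maximization for a price taker requires P·MP_H = w: 20·36·H^(-1/4) = 80.
So H^(-1/4) = 1/9, which gives H = 6561.

H* = 6561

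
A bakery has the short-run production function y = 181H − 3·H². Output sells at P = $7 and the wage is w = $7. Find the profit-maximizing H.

H* = 30

The marginal product of H is MP_H = 181 − 6H.
A price-taking firm hires until the value of the marginal product equals the wage: P·MP_H = w, so 7·(181 − 6H) = 7.
Then 181 − 6H = 1, giving H = 30.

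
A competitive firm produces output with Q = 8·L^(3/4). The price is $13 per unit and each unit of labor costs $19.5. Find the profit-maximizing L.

MP_L = (3/4)·8·L^(-1/4) = 6·L^(-1/4).
Profit maximization for a price taker requires P·MP_L = w: 13·6·L^(-1/4) = 19.5.
So L^(-1/4) = 0.25, which gives L = 256.

L* = 256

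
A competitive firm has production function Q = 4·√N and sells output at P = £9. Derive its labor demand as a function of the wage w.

N(w) = 324/w²

MP_N = (1/2)·4·N^(-1/2) = 2·N^(-1/2).
Setting P·MP_N = w: 18·N^(-1/2) = w.
Solving for N: N^(-1/2) = w/18, so N = (18/w)^(2).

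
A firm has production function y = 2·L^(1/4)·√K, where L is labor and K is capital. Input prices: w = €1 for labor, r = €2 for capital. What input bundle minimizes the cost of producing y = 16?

L* = 16, K* = 16

Cost minimization requires the marginal rate of technical substitution to equal the input-price ratio: MP_L/MP_K = w/r.
Here MP_L/MP_K = (1/4)·(K/L)/(1/2) = 0.5·(K/L). Setting this equal to 1/2 = 0.5 gives K = L.
Substituting into y = 16: 2·L^(1/4)·(L)^(1/2) = 16.
Solving, L = 16 and K = 16.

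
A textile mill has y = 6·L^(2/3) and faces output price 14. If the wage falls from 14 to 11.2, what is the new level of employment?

From P·MP_L = w with MP_L = 4·L^(-1/3), the labor demand is L(w) = (56/w)^(3).
At w = 14: L = 64. At w = 11.2: L = 125.

L* = 125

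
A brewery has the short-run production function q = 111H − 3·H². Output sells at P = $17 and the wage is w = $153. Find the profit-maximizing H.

H* = 17

The marginal product of H is MP_H = 111 − 6H.
A price-taking firm hires until the value of the marginal product equals the wage: P·MP_H = w, so 17·(111 − 6H) = 153.
Then 111 − 6H = 9, giving H = 17.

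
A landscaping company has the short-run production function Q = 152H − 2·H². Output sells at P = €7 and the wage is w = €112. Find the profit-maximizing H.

The marginal product of H is MP_H = 152 − 4H.
A price-taking firm hires until the value of the marginal product equals the wage: P·MP_H = w, so 7·(152 − 4H) = 112.
Then 152 − 4H = 16, giving H = 34.

H* = 34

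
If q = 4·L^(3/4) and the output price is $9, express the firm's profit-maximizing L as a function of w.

L(w) = 531441/w^(4)

MP_L = (3/4)·4·L^(-1/4) = 3·L^(-1/4).
Setting P·MP_L = w: 27·L^(-1/4) = w.
Solving for L: L^(-1/4) = w/27, so L = (27/w)^(4).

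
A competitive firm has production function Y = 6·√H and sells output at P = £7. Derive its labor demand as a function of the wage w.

H(w) = 441/w²

MP_H = (1/2)·6·H^(-1/2) = 3·H^(-1/2).
Setting P·MP_H = w: 21·H^(-1/2) = w.
Solving for H: H^(-1/2) = w/21, so H = (21/w)^(2).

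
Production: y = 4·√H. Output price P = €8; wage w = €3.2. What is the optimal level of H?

MP_H = (1/2)·4·H^(-1/2) = 2·H^(-1/2).
Profit maximization for a price taker requires P·MP_H = w: 8·2·H^(-1/2) = 3.2.
So H^(-1/2) = 0.2, which gives H = 25.

H* = 25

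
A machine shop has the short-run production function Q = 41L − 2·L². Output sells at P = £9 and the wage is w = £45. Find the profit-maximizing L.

The marginal product of L is MP_L = 41 − 4L.
A price-taking firm hires until the value of the marginal product equals the wage: P·MP_L = w, so 9·(41 − 4L) = 45.
Then 41 − 4L = 5, giving L = 9.

L* = 9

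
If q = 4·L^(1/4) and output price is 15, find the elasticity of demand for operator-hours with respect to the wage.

MP_L = (1/4)·4·L^(-3/4), so P·MP_L = w gives 15·L^(-3/4) = w.
Solving, L(w) = (15/w)^(4/3). This is a constant-elasticity form: L ∝ w^(−4/3), so ε = −4/3.

ε = -4/3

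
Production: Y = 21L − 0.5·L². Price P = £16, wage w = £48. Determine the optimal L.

The marginal product of L is MP_L = 21 − L.
A price-taking firm hires until the value of the marginal product equals the wage: P·MP_L = w, so 16·(21 − L) = 48.
Then 21 − L = 3, giving L = 18.

L* = 18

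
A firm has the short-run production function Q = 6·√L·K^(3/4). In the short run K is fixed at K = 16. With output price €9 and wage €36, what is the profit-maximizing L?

L* = 36

With K = 16, MP_L = (1/2)·6·L^(-1/2)·16^(3/4) = 24·L^(-1/2).
Profit maximization for a price taker requires P·MP_L = w: 9·24·L^(-1/2) = 36.
So L^(-1/2) = 1/6, which gives L = 36.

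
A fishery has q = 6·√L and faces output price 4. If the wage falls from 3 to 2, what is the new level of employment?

From P·MP_L = w with MP_L = 3·L^(-1/2), the labor demand is L(w) = (12/w)^(2).
At w = 3: L = 16. At w = 2: L = 36.

L* = 36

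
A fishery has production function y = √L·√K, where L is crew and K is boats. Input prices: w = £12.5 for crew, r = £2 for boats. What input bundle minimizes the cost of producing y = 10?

Cost minimization requires the marginal rate of technical substitution to equal the input-price ratio: MP_L/MP_K = w/r.
Here MP_L/MP_K = (1/2)·(K/L)/(1/2) = (K/L). Setting this equal to 12.5/2 = 6.25 gives K = 6.25L.
Substituting into y = 10: L^(1/2)·(6.25L)^(1/2) = 10.
Solving, L = 4 and K = 25.

L* = 4, K* = 25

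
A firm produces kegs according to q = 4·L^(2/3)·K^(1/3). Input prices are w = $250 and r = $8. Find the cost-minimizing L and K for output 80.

L* = 8, K* = 125

Cost minimization requires the marginal rate of technical substitution to equal the input-price ratio: MP_L/MP_K = w/r.
Here MP_L/MP_K = (2/3)·(K/L)/(1/3) = 2·(K/L). Setting this equal to 250/8 = 31.25 gives K = 15.625L.
Substituting into q = 80: 4·L^(2/3)·(15.625L)^(1/3) = 80.
Solving, L = 8 and K = 125.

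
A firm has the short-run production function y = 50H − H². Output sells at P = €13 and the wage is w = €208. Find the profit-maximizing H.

The marginal product of H is MP_H = 50 − 2H.
A price-taking firm hires until the value of the marginal product equals the wage: P·MP_H = w, so 13·(50 − 2H) = 208.
Then 50 − 2H = 16, giving H = 17.

H* = 17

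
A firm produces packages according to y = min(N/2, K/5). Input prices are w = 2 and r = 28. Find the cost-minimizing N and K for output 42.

With a fixed-proportions technology, the cost-minimizing bundle uses no slack in either input: N/2 = K/5 = y.
So N = 2·42 = 84 and K = 5·42 = 210.

N* = 84, K* = 210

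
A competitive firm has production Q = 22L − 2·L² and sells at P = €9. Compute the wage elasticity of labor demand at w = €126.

From P·MP_L = w with MP_L = 22 − 4L, labor demand is L(w) = (22 − w/9)/4.
dL/dw = −1/(36) = -1/36.
At w = 126, L = 2, so ε = (dL/dw)·(w/L) = (-1/36)·(126/2) = -1.75.

ε = -1.75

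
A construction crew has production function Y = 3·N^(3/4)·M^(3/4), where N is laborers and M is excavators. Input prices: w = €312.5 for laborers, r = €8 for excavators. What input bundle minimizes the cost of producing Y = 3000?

Cost minimization requires the marginal rate of technical substitution to equal the input-price ratio: MP_N/MP_M = w/r.
Here MP_N/MP_M = (3/4)·(M/N)/(3/4) = (M/N). Setting this equal to 312.5/8 = 39.0625 gives M = 39.0625N.
Substituting into Y = 3000: 3·N^(3/4)·(39.0625N)^(3/4) = 3000.
Solving, N = 16 and M = 625.

N* = 16, M* = 625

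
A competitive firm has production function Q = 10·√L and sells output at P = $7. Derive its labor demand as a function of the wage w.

L(w) = 1225/w²

MP_L = (1/2)·10·L^(-1/2) = 5·L^(-1/2).
Setting P·MP_L = w: 35·L^(-1/2) = w.
Solving for L: L^(-1/2) = w/35, so L = (35/w)^(2).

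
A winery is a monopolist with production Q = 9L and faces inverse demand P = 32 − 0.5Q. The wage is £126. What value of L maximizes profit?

L* = 2

Marginal revenue from the inverse demand is MR = 32 − Q.
The marginal product is MP_L = 9.
A monopolist hires until marginal revenue product equals the wage: MR·MP_L = w.
(32 − 9L)·9 = 126, so L = 2.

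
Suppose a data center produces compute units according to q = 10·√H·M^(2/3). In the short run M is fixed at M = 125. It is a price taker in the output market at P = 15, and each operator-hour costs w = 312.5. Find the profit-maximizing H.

H* = 36

With M = 125, MP_H = (1/2)·10·H^(-1/2)·125^(2/3) = 125·H^(-1/2).
Profit maximization for a price taker requires P·MP_H = w: 15·125·H^(-1/2) = 312.5.
So H^(-1/2) = 1/6, which gives H = 36.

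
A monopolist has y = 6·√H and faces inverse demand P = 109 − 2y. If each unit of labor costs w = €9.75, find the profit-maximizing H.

Marginal revenue from the inverse demand is MR = 109 − 4y.
The marginal product is MP_H = 3·H^(-1/2).
A monopolist hires until marginal revenue product equals the wage: MR·MP_H = w.
At H, y = 6·√H. Substituting and solving: (109 − 24·√H)·3·H^(-1/2) = 9.75 gives H = 16.

H* = 16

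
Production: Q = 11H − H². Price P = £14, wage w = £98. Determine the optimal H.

H* = 2

The marginal product of H is MP_H = 11 − 2H.
A price-taking firm hires until the value of the marginal product equals the wage: P·MP_H = w, so 14·(11 − 2H) = 98.
Then 11 − 2H = 7, giving H = 2.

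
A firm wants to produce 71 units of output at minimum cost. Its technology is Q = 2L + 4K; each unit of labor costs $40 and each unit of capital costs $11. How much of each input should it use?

The inputs are perfect substitutes, so the firm uses whichever has the lower cost per unit of output.
Cost per unit of output via L is w/2 = 20; via K it is r/4 = 2.75. K is cheaper.
Producing Q = 71 with K alone: L = 0, K = 17.75.

L* = 0, K* = 17.75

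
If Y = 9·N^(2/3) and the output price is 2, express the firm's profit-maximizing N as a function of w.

MP_N = (2/3)·9·N^(-1/3) = 6·N^(-1/3).
Setting P·MP_N = w: 12·N^(-1/3) = w.
Solving for N: N^(-1/3) = w/12, so N = (12/w)^(3).

N(w) = 1728/w³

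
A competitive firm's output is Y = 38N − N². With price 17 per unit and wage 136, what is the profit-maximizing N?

N* = 15

The marginal product of N is MP_N = 38 − 2N.
A price-taking firm hires until the value of the marginal product equals the wage: P·MP_N = w, so 17·(38 − 2N) = 136.
Then 38 − 2N = 8, giving N = 15.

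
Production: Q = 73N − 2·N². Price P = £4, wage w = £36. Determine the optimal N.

N* = 16

The marginal product of N is MP_N = 73 − 4N.
A price-taking firm hires until the value of the marginal product equals the wage: P·MP_N = w, so 4·(73 − 4N) = 36.
Then 73 − 4N = 9, giving N = 16.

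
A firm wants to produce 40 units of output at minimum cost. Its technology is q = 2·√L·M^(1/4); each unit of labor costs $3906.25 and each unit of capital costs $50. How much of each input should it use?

Cost minimization requires the marginal rate of technical substitution to equal the input-price ratio: MP_L/MP_M = w/r.
Here MP_L/MP_M = (1/2)·(M/L)/(1/4) = 2·(M/L). Setting this equal to 3906.25/50 = 78.125 gives M = 39.0625L.
Substituting into q = 40: 2·L^(1/2)·(39.0625L)^(1/4) = 40.
Solving, L = 16 and M = 625.

L* = 16, M* = 625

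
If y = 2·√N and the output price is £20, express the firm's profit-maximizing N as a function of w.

N(w) = 400/w²

MP_N = (1/2)·2·N^(-1/2) = N^(-1/2).
Setting P·MP_N = w: 20·N^(-1/2) = w.
Solving for N: N^(-1/2) = w/20, so N = (20/w)^(2).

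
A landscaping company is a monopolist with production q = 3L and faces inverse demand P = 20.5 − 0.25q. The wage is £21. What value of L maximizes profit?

L* = 9

Marginal revenue from the inverse demand is MR = 20.5 − 0.5q.
The marginal product is MP_L = 3.
A monopolist hires until marginal revenue product equals the wage: MR·MP_L = w.
(20.5 − 1.5L)·3 = 21, so L = 9.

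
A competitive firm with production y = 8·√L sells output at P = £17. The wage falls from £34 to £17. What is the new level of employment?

L* = 16

From P·MP_L = w with MP_L = 4·L^(-1/2), the labor demand is L(w) = (68/w)^(2).
At w = 34: L = 4. At w = 17: L = 16.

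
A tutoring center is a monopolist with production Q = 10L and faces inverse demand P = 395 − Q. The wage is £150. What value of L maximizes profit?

Marginal revenue from the inverse demand is MR = 395 − 2Q.
The marginal product is MP_L = 10.
A monopolist hires until marginal revenue product equals the wage: MR·MP_L = w.
(395 − 20L)·10 = 150, so L = 19.

L* = 19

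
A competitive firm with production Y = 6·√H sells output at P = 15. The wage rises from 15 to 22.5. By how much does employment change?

From P·MP_H = w with MP_H = 3·H^(-1/2), the labor demand is H(w) = (45/w)^(2).
At w = 15: H = 9. At w = 22.5: H = 4.
ΔH = 4 − 9 = -5.

ΔH = -5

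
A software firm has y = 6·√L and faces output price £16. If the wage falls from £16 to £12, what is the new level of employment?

L* = 16

From P·MP_L = w with MP_L = 3·L^(-1/2), the labor demand is L(w) = (48/w)^(2).
At w = 16: L = 9. At w = 12: L = 16.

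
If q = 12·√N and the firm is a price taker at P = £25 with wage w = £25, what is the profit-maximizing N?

MP_N = (1/2)·12·N^(-1/2) = 6·N^(-1/2).
Profit maximization for a price taker requires P·MP_N = w: 25·6·N^(-1/2) = 25.
So N^(-1/2) = 1/6, which gives N = 36.

N* = 36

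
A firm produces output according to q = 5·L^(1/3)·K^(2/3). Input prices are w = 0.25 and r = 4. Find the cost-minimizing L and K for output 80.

L* = 64, K* = 8

Cost minimization requires the marginal rate of technical substitution to equal the input-price ratio: MP_L/MP_K = w/r.
Here MP_L/MP_K = (1/3)·(K/L)/(2/3) = 0.5·(K/L). Setting this equal to 0.25/4 = 0.0625 gives K = 0.125L.
Substituting into q = 80: 5·L^(1/3)·(0.125L)^(2/3) = 80.
Solving, L = 64 and K = 8.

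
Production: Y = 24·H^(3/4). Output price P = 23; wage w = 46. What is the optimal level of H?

MP_H = (3/4)·24·H^(-1/4) = 18·H^(-1/4).
Profit maximization for a price taker requires P·MP_H = w: 23·18·H^(-1/4) = 46.
So H^(-1/4) = 1/9, which gives H = 6561.

H* = 6561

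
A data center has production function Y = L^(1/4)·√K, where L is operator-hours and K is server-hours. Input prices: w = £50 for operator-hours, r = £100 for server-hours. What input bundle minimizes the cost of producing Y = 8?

Cost minimization requires the marginal rate of technical substitution to equal the input-price ratio: MP_L/MP_K = w/r.
Here MP_L/MP_K = (1/4)·(K/L)/(1/2) = 0.5·(K/L). Setting this equal to 50/100 = 0.5 gives K = L.
Substituting into Y = 8: L^(1/4)·(L)^(1/2) = 8.
Solving, L = 16 and K = 16.

L* = 16, K* = 16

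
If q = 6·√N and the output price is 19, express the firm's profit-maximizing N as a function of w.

N(w) = 3249/w²

MP_N = (1/2)·6·N^(-1/2) = 3·N^(-1/2).
Setting P·MP_N = w: 57·N^(-1/2) = w.
Solving for N: N^(-1/2) = w/57, so N = (57/w)^(2).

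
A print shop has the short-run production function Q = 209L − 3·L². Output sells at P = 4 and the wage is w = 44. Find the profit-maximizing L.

L* = 33

The marginal product of L is MP_L = 209 − 6L.
A price-taking firm hires until the value of the marginal product equals the wage: P·MP_L = w, so 4·(209 − 6L) = 44.
Then 209 − 6L = 11, giving L = 33.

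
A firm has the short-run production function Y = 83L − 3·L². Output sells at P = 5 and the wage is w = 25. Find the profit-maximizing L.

The marginal product of L is MP_L = 83 − 6L.
A price-taking firm hires until the value of the marginal product equals the wage: P·MP_L = w, so 5·(83 − 6L) = 25.
Then 83 − 6L = 5, giving L = 13.

L* = 13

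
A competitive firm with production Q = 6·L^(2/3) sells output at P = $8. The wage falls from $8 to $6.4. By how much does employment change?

ΔL = 61

From P·MP_L = w with MP_L = 4·L^(-1/3), the labor demand is L(w) = (32/w)^(3).
At w = 8: L = 64. At w = 6.4: L = 125.
ΔL = 125 − 64 = 61.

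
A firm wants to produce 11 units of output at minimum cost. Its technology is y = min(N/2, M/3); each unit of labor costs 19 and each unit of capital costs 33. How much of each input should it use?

N* = 22, M* = 33

With a fixed-proportions technology, the cost-minimizing bundle uses no slack in either input: N/2 = M/3 = y.
So N = 2·11 = 22 and M = 3·11 = 33.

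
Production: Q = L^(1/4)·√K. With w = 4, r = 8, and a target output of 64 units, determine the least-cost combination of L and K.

Cost minimization requires the marginal rate of technical substitution to equal the input-price ratio: MP_L/MP_K = w/r.
Here MP_L/MP_K = (1/4)·(K/L)/(1/2) = 0.5·(K/L). Setting this equal to 4/8 = 0.5 gives K = L.
Substituting into Q = 64: L^(1/4)·(L)^(1/2) = 64.
Solving, L = 256 and K = 256.

L* = 256, K* = 256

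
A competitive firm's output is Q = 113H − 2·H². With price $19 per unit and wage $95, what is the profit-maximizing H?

H* = 27

The marginal product of H is MP_H = 113 − 4H.
A price-taking firm hires until the value of the marginal product equals the wage: P·MP_H = w, so 19·(113 − 4H) = 95.
Then 113 − 4H = 5, giving H = 27.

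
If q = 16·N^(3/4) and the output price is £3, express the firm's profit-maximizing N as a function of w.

N(w) = 1679616/w^(4)

MP_N = (3/4)·16·N^(-1/4) = 12·N^(-1/4).
Setting P·MP_N = w: 36·N^(-1/4) = w.
Solving for N: N^(-1/4) = w/36, so N = (36/w)^(4).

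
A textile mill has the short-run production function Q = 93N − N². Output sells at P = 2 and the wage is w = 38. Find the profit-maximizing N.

N* = 37

The marginal product of N is MP_N = 93 − 2N.
A price-taking firm hires until the value of the marginal product equals the wage: P·MP_N = w, so 2·(93 − 2N) = 38.
Then 93 − 2N = 19, giving N = 37.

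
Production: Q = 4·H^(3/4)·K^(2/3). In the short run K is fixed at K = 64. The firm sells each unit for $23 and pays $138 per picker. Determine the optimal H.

With K = 64, MP_H = (3/4)·4·H^(-1/4)·64^(2/3) = 48·H^(-1/4).
Profit maximization for a price taker requires P·MP_H = w: 23·48·H^(-1/4) = 138.
So H^(-1/4) = 0.125, which gives H = 4096.

H* = 4096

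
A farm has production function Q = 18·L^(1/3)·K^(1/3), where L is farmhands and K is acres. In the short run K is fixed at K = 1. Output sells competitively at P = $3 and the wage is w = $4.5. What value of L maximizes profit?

With K = 1, MP_L = (1/3)·18·L^(-2/3)·1^(1/3) = 6·L^(-2/3).
Profit maximization for a price taker requires P·MP_L = w: 3·6·L^(-2/3) = 4.5.
So L^(-2/3) = 0.25, which gives L = 8.

L* = 8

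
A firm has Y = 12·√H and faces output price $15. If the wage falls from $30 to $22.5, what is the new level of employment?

From P·MP_H = w with MP_H = 6·H^(-1/2), the labor demand is H(w) = (90/w)^(2).
At w = 30: H = 9. At w = 22.5: H = 16.

H* = 16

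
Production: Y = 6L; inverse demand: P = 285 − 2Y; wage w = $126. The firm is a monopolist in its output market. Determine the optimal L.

L* = 11

Marginal revenue from the inverse demand is MR = 285 − 4Y.
The marginal product is MP_L = 6.
A monopolist hires until marginal revenue product equals the wage: MR·MP_L = w.
(285 − 24L)·6 = 126, so L = 11.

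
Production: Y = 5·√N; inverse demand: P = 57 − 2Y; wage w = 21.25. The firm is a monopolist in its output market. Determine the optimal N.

Marginal revenue from the inverse demand is MR = 57 − 4Y.
The marginal product is MP_N = 2.5·N^(-1/2).
A monopolist hires until marginal revenue product equals the wage: MR·MP_N = w.
At N, Y = 5·√N. Substituting and solving: (57 − 20·√N)·2.5·N^(-1/2) = 21.25 gives N = 4.

N* = 4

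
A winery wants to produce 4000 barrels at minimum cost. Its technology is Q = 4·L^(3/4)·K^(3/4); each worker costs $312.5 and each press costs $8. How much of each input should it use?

Cost minimization requires the marginal rate of technical substitution to equal the input-price ratio: MP_L/MP_K = w/r.
Here MP_L/MP_K = (3/4)·(K/L)/(3/4) = (K/L). Setting this equal to 312.5/8 = 39.0625 gives K = 39.0625L.
Substituting into Q = 4000: 4·L^(3/4)·(39.0625L)^(3/4) = 4000.
Solving, L = 16 and K = 625.

L* = 16, K* = 625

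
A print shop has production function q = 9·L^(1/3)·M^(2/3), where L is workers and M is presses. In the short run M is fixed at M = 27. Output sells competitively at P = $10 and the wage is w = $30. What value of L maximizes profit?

With M = 27, MP_L = (1/3)·9·L^(-2/3)·27^(2/3) = 27·L^(-2/3).
Profit maximization for a price taker requires P·MP_L = w: 10·27·L^(-2/3) = 30.
So L^(-2/3) = 1/9, which gives L = 27.

L* = 27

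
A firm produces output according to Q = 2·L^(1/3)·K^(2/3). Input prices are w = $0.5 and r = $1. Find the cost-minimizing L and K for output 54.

Cost minimization requires the marginal rate of technical substitution to equal the input-price ratio: MP_L/MP_K = w/r.
Here MP_L/MP_K = (1/3)·(K/L)/(2/3) = 0.5·(K/L). Setting this equal to 0.5/1 = 0.5 gives K = L.
Substituting into Q = 54: 2·L^(1/3)·(L)^(2/3) = 54.
Solving, L = 27 and K = 27.

L* = 27, K* = 27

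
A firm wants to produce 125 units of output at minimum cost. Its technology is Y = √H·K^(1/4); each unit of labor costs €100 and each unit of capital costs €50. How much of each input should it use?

H* = 625, K* = 625

Cost minimization requires the marginal rate of technical substitution to equal the input-price ratio: MP_H/MP_K = w/r.
Here MP_H/MP_K = (1/2)·(K/H)/(1/4) = 2·(K/H). Setting this equal to 100/50 = 2 gives K = H.
Substituting into Y = 125: H^(1/2)·(H)^(1/4) = 125.
Solving, H = 625 and K = 625.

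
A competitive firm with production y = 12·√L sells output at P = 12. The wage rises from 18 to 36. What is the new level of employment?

L* = 4

From P·MP_L = w with MP_L = 6·L^(-1/2), the labor demand is L(w) = (72/w)^(2).
At w = 18: L = 16. At w = 36: L = 4.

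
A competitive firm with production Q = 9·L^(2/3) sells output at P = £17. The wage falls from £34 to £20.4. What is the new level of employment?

From P·MP_L = w with MP_L = 6·L^(-1/3), the labor demand is L(w) = (102/w)^(3).
At w = 34: L = 27. At w = 20.4: L = 125.

L* = 125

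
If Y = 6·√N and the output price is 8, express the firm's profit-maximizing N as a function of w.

MP_N = (1/2)·6·N^(-1/2) = 3·N^(-1/2).
Setting P·MP_N = w: 24·N^(-1/2) = w.
Solving for N: N^(-1/2) = w/24, so N = (24/w)^(2).

N(w) = 576/w²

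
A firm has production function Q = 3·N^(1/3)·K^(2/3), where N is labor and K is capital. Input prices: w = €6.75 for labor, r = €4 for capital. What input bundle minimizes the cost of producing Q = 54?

Cost minimization requires the marginal rate of technical substitution to equal the input-price ratio: MP_N/MP_K = w/r.
Here MP_N/MP_K = (1/3)·(K/N)/(2/3) = 0.5·(K/N). Setting this equal to 6.75/4 = 1.6875 gives K = 3.375N.
Substituting into Q = 54: 3·N^(1/3)·(3.375N)^(2/3) = 54.
Solving, N = 8 and K = 27.

N* = 8, K* = 27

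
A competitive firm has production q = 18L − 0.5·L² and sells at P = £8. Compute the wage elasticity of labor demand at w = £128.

ε = -8

From P·MP_L = w with MP_L = 18 − L, labor demand is L(w) = 18 − w/8.
dL/dw = −1/(8) = -0.125.
At w = 128, L = 2, so ε = (dL/dw)·(w/L) = (-0.125)·(128/2) = -8.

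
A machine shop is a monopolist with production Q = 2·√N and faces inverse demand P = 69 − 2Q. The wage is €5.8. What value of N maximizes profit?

N* = 25

Marginal revenue from the inverse demand is MR = 69 − 4Q.
The marginal product is MP_N = N^(-1/2).
A monopolist hires until marginal revenue product equals the wage: MR·MP_N = w.
At N, Q = 2·√N. Substituting and solving: (69 − 8·√N)·N^(-1/2) = 5.8 gives N = 25.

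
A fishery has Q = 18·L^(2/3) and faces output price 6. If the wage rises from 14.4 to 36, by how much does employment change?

From P·MP_L = w with MP_L = 12·L^(-1/3), the labor demand is L(w) = (72/w)^(3).
At w = 14.4: L = 125. At w = 36: L = 8.
ΔL = 8 − 125 = -117.

ΔL = -117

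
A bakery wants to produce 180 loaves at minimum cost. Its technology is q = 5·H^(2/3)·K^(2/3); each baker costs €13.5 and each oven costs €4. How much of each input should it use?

H* = 8, K* = 27

Cost minimization requires the marginal rate of technical substitution to equal the input-price ratio: MP_H/MP_K = w/r.
Here MP_H/MP_K = (2/3)·(K/H)/(2/3) = (K/H). Setting this equal to 13.5/4 = 3.375 gives K = 3.375H.
Substituting into q = 180: 5·H^(2/3)·(3.375H)^(2/3) = 180.
Solving, H = 8 and K = 27.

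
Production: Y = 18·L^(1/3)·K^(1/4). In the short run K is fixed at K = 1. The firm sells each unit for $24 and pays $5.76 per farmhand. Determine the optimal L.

With K = 1, MP_L = (1/3)·18·L^(-2/3)·1^(1/4) = 6·L^(-2/3).
Profit maximization for a price taker requires P·MP_L = w: 24·6·L^(-2/3) = 5.76.
So L^(-2/3) = 0.04, which gives L = 125.

L* = 125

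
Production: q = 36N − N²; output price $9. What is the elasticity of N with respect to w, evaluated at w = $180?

ε = -1.25

From P·MP_N = w with MP_N = 36 − 2N, labor demand is N(w) = (36 − w/9)/2.
dN/dw = −1/(18) = -1/18.
At w = 180, N = 8, so ε = (dN/dw)·(w/N) = (-1/18)·(180/8) = -1.25.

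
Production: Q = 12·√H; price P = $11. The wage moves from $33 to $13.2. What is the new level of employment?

H* = 25

From P·MP_H = w with MP_H = 6·H^(-1/2), the labor demand is H(w) = (66/w)^(2).
At w = 33: H = 4. At w = 13.2: H = 25.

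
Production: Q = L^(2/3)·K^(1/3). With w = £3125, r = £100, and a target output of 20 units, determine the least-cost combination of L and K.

Cost minimization requires the marginal rate of technical substitution to equal the input-price ratio: MP_L/MP_K = w/r.
Here MP_L/MP_K = (2/3)·(K/L)/(1/3) = 2·(K/L). Setting this equal to 3125/100 = 31.25 gives K = 15.625L.
Substituting into Q = 20: L^(2/3)·(15.625L)^(1/3) = 20.
Solving, L = 8 and K = 125.

L* = 8, K* = 125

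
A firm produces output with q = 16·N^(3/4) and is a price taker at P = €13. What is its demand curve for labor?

N(w) = (156/w)^(4)

MP_N = (3/4)·16·N^(-1/4) = 12·N^(-1/4).
Setting P·MP_N = w: 156·N^(-1/4) = w.
Solving for N: N^(-1/4) = w/156, so N = (156/w)^(4).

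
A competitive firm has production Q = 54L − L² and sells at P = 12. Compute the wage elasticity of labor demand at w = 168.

ε = -0.35

From P·MP_L = w with MP_L = 54 − 2L, labor demand is L(w) = (54 − w/12)/2.
dL/dw = −1/(24) = -1/24.
At w = 168, L = 20, so ε = (dL/dw)·(w/L) = (-1/24)·(168/20) = -0.35.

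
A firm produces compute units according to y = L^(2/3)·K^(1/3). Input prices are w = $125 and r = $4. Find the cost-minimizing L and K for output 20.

L* = 8, K* = 125

Cost minimization requires the marginal rate of technical substitution to equal the input-price ratio: MP_L/MP_K = w/r.
Here MP_L/MP_K = (2/3)·(K/L)/(1/3) = 2·(K/L). Setting this equal to 125/4 = 31.25 gives K = 15.625L.
Substituting into y = 20: L^(2/3)·(15.625L)^(1/3) = 20.
Solving, L = 8 and K = 125.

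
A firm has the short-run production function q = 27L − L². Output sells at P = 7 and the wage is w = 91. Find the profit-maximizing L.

The marginal product of L is MP_L = 27 − 2L.
A price-taking firm hires until the value of the marginal product equals the wage: P·MP_L = w, so 7·(27 − 2L) = 91.
Then 27 − 2L = 13, giving L = 7.

L* = 7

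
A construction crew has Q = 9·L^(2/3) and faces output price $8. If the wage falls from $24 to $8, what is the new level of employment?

From P·MP_L = w with MP_L = 6·L^(-1/3), the labor demand is L(w) = (48/w)^(3).
At w = 24: L = 8. At w = 8: L = 216.

L* = 216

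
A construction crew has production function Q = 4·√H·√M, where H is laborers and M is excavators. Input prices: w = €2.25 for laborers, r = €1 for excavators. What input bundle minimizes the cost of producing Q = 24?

Cost minimization requires the marginal rate of technical substitution to equal the input-price ratio: MP_H/MP_M = w/r.
Here MP_H/MP_M = (1/2)·(M/H)/(1/2) = (M/H). Setting this equal to 2.25/1 = 2.25 gives M = 2.25H.
Substituting into Q = 24: 4·H^(1/2)·(2.25H)^(1/2) = 24.
Solving, H = 4 and M = 9.

H* = 4, M* = 9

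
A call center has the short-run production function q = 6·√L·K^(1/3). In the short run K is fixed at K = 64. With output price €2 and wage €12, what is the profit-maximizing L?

With K = 64, MP_L = (1/2)·6·L^(-1/2)·64^(1/3) = 12·L^(-1/2).
Profit maximization for a price taker requires P·MP_L = w: 2·12·L^(-1/2) = 12.
So L^(-1/2) = 0.5, which gives L = 4.

L* = 4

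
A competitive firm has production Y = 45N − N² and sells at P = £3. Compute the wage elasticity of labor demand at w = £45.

From P·MP_N = w with MP_N = 45 − 2N, labor demand is N(w) = (45 − w/3)/2.
dN/dw = −1/(6) = -1/6.
At w = 45, N = 15, so ε = (dN/dw)·(w/N) = (-1/6)·(45/15) = -0.5.

ε = -0.5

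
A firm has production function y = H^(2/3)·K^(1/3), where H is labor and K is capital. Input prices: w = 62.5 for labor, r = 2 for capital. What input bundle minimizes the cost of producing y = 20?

H* = 8, K* = 125

Cost minimization requires the marginal rate of technical substitution to equal the input-price ratio: MP_H/MP_K = w/r.
Here MP_H/MP_K = (2/3)·(K/H)/(1/3) = 2·(K/H). Setting this equal to 62.5/2 = 31.25 gives K = 15.625H.
Substituting into y = 20: H^(2/3)·(15.625H)^(1/3) = 20.
Solving, H = 8 and K = 125.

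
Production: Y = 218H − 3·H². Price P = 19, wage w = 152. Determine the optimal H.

The marginal product of H is MP_H = 218 − 6H.
A price-taking firm hires until the value of the marginal product equals the wage: P·MP_H = w, so 19·(218 − 6H) = 152.
Then 218 − 6H = 8, giving H = 35.

H* = 35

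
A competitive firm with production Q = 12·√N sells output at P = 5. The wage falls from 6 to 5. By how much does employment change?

From P·MP_N = w with MP_N = 6·N^(-1/2), the labor demand is N(w) = (30/w)^(2).
At w = 6: N = 25. At w = 5: N = 36.
ΔN = 36 − 25 = 11.

ΔN = 11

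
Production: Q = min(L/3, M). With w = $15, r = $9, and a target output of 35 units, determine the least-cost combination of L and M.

With a fixed-proportions technology, the cost-minimizing bundle uses no slack in either input: L/3 = M = Q.
So L = 3·35 = 105 and M = 35.

L* = 105, M* = 35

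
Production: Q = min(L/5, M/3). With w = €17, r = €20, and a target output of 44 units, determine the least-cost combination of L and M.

With a fixed-proportions technology, the cost-minimizing bundle uses no slack in either input: L/5 = M/3 = Q.
So L = 5·44 = 220 and M = 3·44 = 132.

L* = 220, M* = 132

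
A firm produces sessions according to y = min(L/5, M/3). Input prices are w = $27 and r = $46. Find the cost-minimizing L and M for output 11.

L* = 55, M* = 33

With a fixed-proportions technology, the cost-minimizing bundle uses no slack in either input: L/5 = M/3 = y.
So L = 5·11 = 55 and M = 3·11 = 33.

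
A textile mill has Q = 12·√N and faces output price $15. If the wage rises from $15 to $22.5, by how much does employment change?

From P·MP_N = w with MP_N = 6·N^(-1/2), the labor demand is N(w) = (90/w)^(2).
At w = 15: N = 36. At w = 22.5: N = 16.
ΔN = 16 − 36 = -20.

ΔN = -20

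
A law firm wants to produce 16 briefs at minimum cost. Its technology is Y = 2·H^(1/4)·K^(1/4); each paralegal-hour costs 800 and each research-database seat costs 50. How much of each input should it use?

Cost minimization requires the marginal rate of technical substitution to equal the input-price ratio: MP_H/MP_K = w/r.
Here MP_H/MP_K = (1/4)·(K/H)/(1/4) = (K/H). Setting this equal to 800/50 = 16 gives K = 16H.
Substituting into Y = 16: 2·H^(1/4)·(16H)^(1/4) = 16.
Solving, H = 16 and K = 256.

H* = 16, K* = 256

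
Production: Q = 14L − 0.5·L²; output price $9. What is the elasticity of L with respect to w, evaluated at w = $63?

From P·MP_L = w with MP_L = 14 − L, labor demand is L(w) = 14 − w/9.
dL/dw = −1/(9) = -1/9.
At w = 63, L = 7, so ε = (dL/dw)·(w/L) = (-1/9)·(63/7) = -1.

ε = -1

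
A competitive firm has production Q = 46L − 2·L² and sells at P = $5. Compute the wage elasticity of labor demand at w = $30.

From P·MP_L = w with MP_L = 46 − 4L, labor demand is L(w) = (46 − w/5)/4.
dL/dw = −1/(20) = -0.05.
At w = 30, L = 10, so ε = (dL/dw)·(w/L) = (-0.05)·(30/10) = -0.15.

ε = -0.15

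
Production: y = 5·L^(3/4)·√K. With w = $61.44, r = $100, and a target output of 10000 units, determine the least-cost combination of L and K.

Cost minimization requires the marginal rate of technical substitution to equal the input-price ratio: MP_L/MP_K = w/r.
Here MP_L/MP_K = (3/4)·(K/L)/(1/2) = 1.5·(K/L). Setting this equal to 61.44/100 = 0.6144 gives K = 0.4096L.
Substituting into y = 10000: 5·L^(3/4)·(0.4096L)^(1/2) = 10000.
Solving, L = 625 and K = 256.

L* = 625, K* = 256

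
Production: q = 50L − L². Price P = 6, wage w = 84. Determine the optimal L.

The marginal product of L is MP_L = 50 − 2L.
A price-taking firm hires until the value of the marginal product equals the wage: P·MP_L = w, so 6·(50 − 2L) = 84.
Then 50 − 2L = 14, giving L = 18.

L* = 18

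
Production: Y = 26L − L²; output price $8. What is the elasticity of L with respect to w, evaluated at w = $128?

ε = -1.6

From P·MP_L = w with MP_L = 26 − 2L, labor demand is L(w) = (26 − w/8)/2.
dL/dw = −1/(16) = -0.0625.
At w = 128, L = 5, so ε = (dL/dw)·(w/L) = (-0.0625)·(128/5) = -1.6.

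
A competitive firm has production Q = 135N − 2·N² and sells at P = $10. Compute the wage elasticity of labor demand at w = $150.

ε = -0.125

From P·MP_N = w with MP_N = 135 − 4N, labor demand is N(w) = (135 − w/10)/4.
dN/dw = −1/(40) = -0.025.
At w = 150, N = 30, so ε = (dN/dw)·(w/N) = (-0.025)·(150/30) = -0.125.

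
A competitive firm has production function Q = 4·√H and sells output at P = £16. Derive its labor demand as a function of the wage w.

H(w) = 1024/w²

MP_H = (1/2)·4·H^(-1/2) = 2·H^(-1/2).
Setting P·MP_H = w: 32·H^(-1/2) = w.
Solving for H: H^(-1/2) = w/32, so H = (32/w)^(2).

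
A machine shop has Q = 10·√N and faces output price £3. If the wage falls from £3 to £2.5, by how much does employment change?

ΔN = 11

From P·MP_N = w with MP_N = 5·N^(-1/2), the labor demand is N(w) = (15/w)^(2).
At w = 3: N = 25. At w = 2.5: N = 36.
ΔN = 36 − 25 = 11.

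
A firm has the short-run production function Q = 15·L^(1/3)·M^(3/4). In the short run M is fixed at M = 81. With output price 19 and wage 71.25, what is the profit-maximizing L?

With M = 81, MP_L = (1/3)·15·L^(-2/3)·81^(3/4) = 135·L^(-2/3).
Profit maximization for a price taker requires P·MP_L = w: 19·135·L^(-2/3) = 71.25.
So L^(-2/3) = 1/36, which gives L = 216.

L* = 216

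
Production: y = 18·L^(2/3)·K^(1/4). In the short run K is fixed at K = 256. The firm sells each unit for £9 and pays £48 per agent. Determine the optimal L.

L* = 729

With K = 256, MP_L = (2/3)·18·L^(-1/3)·256^(1/4) = 48·L^(-1/3).
Profit maximization for a price taker requires P·MP_L = w: 9·48·L^(-1/3) = 48.
So L^(-1/3) = 1/9, which gives L = 729.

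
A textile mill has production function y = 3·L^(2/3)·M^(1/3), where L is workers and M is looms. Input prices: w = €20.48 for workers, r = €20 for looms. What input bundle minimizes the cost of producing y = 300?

Cost minimization requires the marginal rate of technical substitution to equal the input-price ratio: MP_L/MP_M = w/r.
Here MP_L/MP_M = (2/3)·(M/L)/(1/3) = 2·(M/L). Setting this equal to 20.48/20 = 1.024 gives M = 0.512L.
Substituting into y = 300: 3·L^(2/3)·(0.512L)^(1/3) = 300.
Solving, L = 125 and M = 64.

L* = 125, M* = 64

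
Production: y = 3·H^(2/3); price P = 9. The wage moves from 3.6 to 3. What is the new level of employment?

From P·MP_H = w with MP_H = 2·H^(-1/3), the labor demand is H(w) = (18/w)^(3).
At w = 3.6: H = 125. At w = 3: H = 216.

H* = 216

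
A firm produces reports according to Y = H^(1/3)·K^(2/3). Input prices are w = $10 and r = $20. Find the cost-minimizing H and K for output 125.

H* = 125, K* = 125

Cost minimization requires the marginal rate of technical substitution to equal the input-price ratio: MP_H/MP_K = w/r.
Here MP_H/MP_K = (1/3)·(K/H)/(2/3) = 0.5·(K/H). Setting this equal to 10/20 = 0.5 gives K = H.
Substituting into Y = 125: H^(1/3)·(H)^(2/3) = 125.
Solving, H = 125 and K = 125.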